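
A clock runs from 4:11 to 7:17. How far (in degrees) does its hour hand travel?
The hour hand moves 0.5 degrees per minute.
Time elapsed: 7:17 - 4:11 = 186 minutes
Angular displacement: 186 x 0.5 = 93 degrees

Final answer: 93 degrees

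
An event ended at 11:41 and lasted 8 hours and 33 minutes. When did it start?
Starting time: 11:41 = 701 total minutes past 12:00
Subtracting: 8 hours and 33 minutes = 513 minutes
701 - 513 = 188 minutes
= 3 hours and 8 minutes past 12:00 = 3:08

Final answer: 3:08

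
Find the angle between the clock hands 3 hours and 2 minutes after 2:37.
First find the time 3 hours and 2 minutes after 2:37.
Total minutes: 2 x 60 + 37 + 3 x 60 + 2 = 339.
339 mod 720 = 339 minutes = 5:39.
Now compute the angle at 5:39:
Hour hand: 5 x 30 + 39 x 0.5 = 169.5 degrees
Minute hand: 39 x 6 = 234 degrees
Difference: |169.5 - 234| = 64.5 degrees
The angle is 64.5 degrees

Final answer: 64.5 degrees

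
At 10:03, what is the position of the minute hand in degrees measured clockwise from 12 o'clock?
The minute hand moves 6 degrees per minute.
At 10:03: 3 x 6 = 18 degrees

Final answer: 18 degrees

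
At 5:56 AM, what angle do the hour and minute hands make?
Hour hand position: 5 x 30 + 56 x 0.5 = 178 degrees
Minute hand position: 56 x 6 = 336 degrees
Difference: |178 - 336| = 158 degrees
The angle between the hands is 158 degrees

Final answer: 158 degrees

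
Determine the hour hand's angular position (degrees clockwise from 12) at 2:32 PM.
The hour hand moves 30 degrees per hour and 0.5 degrees per minute.
At 2:32: (2) x 30 + 32 x 0.5 = 60 + 16 = 76 degrees

Final answer: 76 degrees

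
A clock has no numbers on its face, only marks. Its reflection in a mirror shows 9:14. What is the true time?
Reflection across the vertical (12-6) axis maps a hand at angle A degrees to (360 - A) degrees, which sends a reading of T minutes past 12:00 to (720 - T) minutes past 12:00.
Mirror reads 9:14 = 554 minutes past 12:00.
Actual time: (720 - 554) mod 720 = 166 minutes = 2:46.

Final answer: 2:46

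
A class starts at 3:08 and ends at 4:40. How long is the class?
From 3:08 to 4:40:
(4 x 60 + 40) - (3 x 60 + 8) = 280 - 188 = 92 minutes
= 1 hour and 32 minutes

Final answer: 1 hour and 32 minutes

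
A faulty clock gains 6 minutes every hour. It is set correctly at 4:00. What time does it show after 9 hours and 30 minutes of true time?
For every 60 true minutes, the faulty clock advances 60 + 6 = 66 minutes.
True elapsed: 9 hours and 30 minutes = 570 minutes.
Faulty clock advances: 570 x 66/60 = 627 minutes (drift: 57 minutes ahead).
Shown time: 4:00 + 627 minutes = 2:27.

Final answer: 2:27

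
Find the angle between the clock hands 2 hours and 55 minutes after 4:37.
First find the time 2 hours and 55 minutes after 4:37.
Total minutes: 4 x 60 + 37 + 2 x 60 + 55 = 452.
452 mod 720 = 452 minutes = 7:32.
Now compute the angle at 7:32:
Hour hand: 7 x 30 + 32 x 0.5 = 226 degrees
Minute hand: 32 x 6 = 192 degrees
Difference: |226 - 192| = 34 degrees
The angle is 34 degrees

Final answer: 34 degrees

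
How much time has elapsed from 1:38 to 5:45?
From 1:38 to 5:45:
(5 x 60 + 45) - (1 x 60 + 38) = 345 - 98 = 247 minutes
= 4 hours and 7 minutes

Final answer: 4 hours and 7 minutes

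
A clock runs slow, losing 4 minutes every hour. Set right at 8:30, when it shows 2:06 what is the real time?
For every 60 true minutes, the faulty clock advances 56 minutes, so 1 faulty-clock minute corresponds to 60/56 true minutes.
From 8:30 to 2:06 on the faulty dial is 336 minutes.
True elapsed: 336 x 60/56 = 360 minutes = 6 hours.
True time: 8:30 + 6 hours = 2:30.

Final answer: 2:30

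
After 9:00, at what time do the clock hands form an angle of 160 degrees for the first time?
At t minutes past 9:00, the hour hand is at 30 x 9 + 0.5t degrees and the minute hand is at 6t degrees.
The smaller angle between them is 160 degrees when |30H - 5.5t| = 160 or |30H - 5.5t| = 200.
With H = 9, solve 30 x 9 - 5.5t = +/- target for each target:
  t = (30 x 9 - 160) / 5.5 = 20
  t = (30 x 9 + 160) / 5.5 = 78.18 (outside (0, 60))
  t = (30 x 9 - 200) / 5.5 = 12.73
  t = (30 x 9 + 200) / 5.5 = 85.45 (outside (0, 60))
Valid solutions in (0, 60): {12.73, 20} minutes.
The first occurrence is t = 12.73 minutes.
The hands form a 160-degree angle at 12.73 minutes past 9:00.

Final answer: 12.73 minutes past 9:00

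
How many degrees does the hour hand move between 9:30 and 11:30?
The hour hand moves 0.5 degrees per minute.
Time elapsed: 11:30 - 9:30 = 120 minutes
Angular displacement: 120 x 0.5 = 60 degrees

Final answer: 60 degrees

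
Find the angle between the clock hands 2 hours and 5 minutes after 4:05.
First find the time 2 hours and 5 minutes after 4:05.
Total minutes: 4 x 60 + 5 + 2 x 60 + 5 = 370.
370 mod 720 = 370 minutes = 6:10.
Now compute the angle at 6:10:
Hour hand: 6 x 30 + 10 x 0.5 = 185 degrees
Minute hand: 10 x 6 = 60 degrees
Difference: |185 - 60| = 125 degrees
The angle is 125 degrees

Final answer: 125 degrees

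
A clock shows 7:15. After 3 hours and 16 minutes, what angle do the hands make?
First find the time 3 hours and 16 minutes after 7:15.
Total minutes: 7 x 60 + 15 + 3 x 60 + 16 = 631.
631 mod 720 = 631 minutes = 10:31.
Now compute the angle at 10:31:
Hour hand: 10 x 30 + 31 x 0.5 = 315.5 degrees
Minute hand: 31 x 6 = 186 degrees
Difference: |315.5 - 186| = 129.5 degrees
The angle is 129.5 degrees

Final answer: 129.5 degrees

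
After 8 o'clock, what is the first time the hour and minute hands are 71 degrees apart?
At t minutes past 8:00, the hour hand is at 30 x 8 + 0.5t degrees and the minute hand is at 6t degrees.
The smaller angle between them is 71 degrees when |30H - 5.5t| = 71 or |30H - 5.5t| = 289.
With H = 8, solve 30 x 8 - 5.5t = +/- target for each target:
  t = (30 x 8 - 71) / 5.5 = 30.73
  t = (30 x 8 + 71) / 5.5 = 56.55
  t = (30 x 8 - 289) / 5.5 = -8.91 (outside (0, 60))
  t = (30 x 8 + 289) / 5.5 = 96.18 (outside (0, 60))
Valid solutions in (0, 60): {30.73, 56.55} minutes.
The first occurrence is t = 30.73 minutes.
The hands form a 71-degree angle at 30.73 minutes past 8:00.

Final answer: 30.73 minutes past 8:00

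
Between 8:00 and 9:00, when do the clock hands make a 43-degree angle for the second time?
At t minutes past 8:00, the hour hand is at 30 x 8 + 0.5t degrees and the minute hand is at 6t degrees.
The smaller angle between them is 43 degrees when |30H - 5.5t| = 43 or |30H - 5.5t| = 317.
With H = 8, solve 30 x 8 - 5.5t = +/- target for each target:
  t = (30 x 8 - 43) / 5.5 = 35.82
  t = (30 x 8 + 43) / 5.5 = 51.45
  t = (30 x 8 - 317) / 5.5 = -14 (outside (0, 60))
  t = (30 x 8 + 317) / 5.5 = 101.27 (outside (0, 60))
Valid solutions in (0, 60): {35.82, 51.45} minutes.
The second occurrence is t = 51.45 minutes.
The hands form a 43-degree angle at 51.45 minutes past 8:00.

Final answer: 51.45 minutes past 8:00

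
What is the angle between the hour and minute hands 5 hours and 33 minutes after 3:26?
First find the time 5 hours and 33 minutes after 3:26.
Total minutes: 3 x 60 + 26 + 5 x 60 + 33 = 539.
539 mod 720 = 539 minutes = 8:59.
Now compute the angle at 8:59:
Hour hand: 8 x 30 + 59 x 0.5 = 269.5 degrees
Minute hand: 59 x 6 = 354 degrees
Difference: |269.5 - 354| = 84.5 degrees
The angle is 84.5 degrees

Final answer: 84.5 degrees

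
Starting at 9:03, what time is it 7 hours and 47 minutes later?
Starting time: 9:03
Adding 47 minutes to 3 minutes: 3 + 47 = 50 minutes
Adding 7 hours: 9 + 7 = 16 - 12 = 4
Final time: 4:50

Final answer: 4:50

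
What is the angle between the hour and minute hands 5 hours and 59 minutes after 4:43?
First find the time 5 hours and 59 minutes after 4:43.
Total minutes: 4 x 60 + 43 + 5 x 60 + 59 = 642.
642 mod 720 = 642 minutes = 10:42.
Now compute the angle at 10:42:
Hour hand: 10 x 30 + 42 x 0.5 = 321 degrees
Minute hand: 42 x 6 = 252 degrees
Difference: |321 - 252| = 69 degrees
The angle is 69 degrees

Final answer: 69 degrees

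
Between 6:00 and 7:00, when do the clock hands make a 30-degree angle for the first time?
At t minutes past 6:00, the hour hand is at 30 x 6 + 0.5t degrees and the minute hand is at 6t degrees.
The smaller angle between them is 30 degrees when |30H - 5.5t| = 30 or |30H - 5.5t| = 330.
With H = 6, solve 30 x 6 - 5.5t = +/- target for each target:
  t = (30 x 6 - 30) / 5.5 = 27.27
  t = (30 x 6 + 30) / 5.5 = 38.18
  t = (30 x 6 - 330) / 5.5 = -27.27 (outside (0, 60))
  t = (30 x 6 + 330) / 5.5 = 92.73 (outside (0, 60))
Valid solutions in (0, 60): {27.27, 38.18} minutes.
The first occurrence is t = 27.27 minutes.
The hands form a 30-degree angle at 27.27 minutes past 6:00.

Final answer: 27.27 minutes past 6:00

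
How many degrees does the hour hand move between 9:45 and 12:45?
The hour hand moves 0.5 degrees per minute.
Time elapsed: 12:45 - 9:45 = 180 minutes
Angular displacement: 180 x 0.5 = 90 degrees

Final answer: 90 degrees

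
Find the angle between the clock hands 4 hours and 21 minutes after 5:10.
First find the time 4 hours and 21 minutes after 5:10.
Total minutes: 5 x 60 + 10 + 4 x 60 + 21 = 571.
571 mod 720 = 571 minutes = 9:31.
Now compute the angle at 9:31:
Hour hand: 9 x 30 + 31 x 0.5 = 285.5 degrees
Minute hand: 31 x 6 = 186 degrees
Difference: |285.5 - 186| = 99.5 degrees
The angle is 99.5 degrees

Final answer: 99.5 degrees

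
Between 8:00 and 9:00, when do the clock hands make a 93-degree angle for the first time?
At t minutes past 8:00, the hour hand is at 30 x 8 + 0.5t degrees and the minute hand is at 6t degrees.
The smaller angle between them is 93 degrees when |30H - 5.5t| = 93 or |30H - 5.5t| = 267.
With H = 8, solve 30 x 8 - 5.5t = +/- target for each target:
  t = (30 x 8 - 93) / 5.5 = 26.73
  t = (30 x 8 + 93) / 5.5 = 60.55 (outside (0, 60))
  t = (30 x 8 - 267) / 5.5 = -4.91 (outside (0, 60))
  t = (30 x 8 + 267) / 5.5 = 92.18 (outside (0, 60))
Valid solutions in (0, 60): {26.73} minutes.
The first occurrence is t = 26.73 minutes.
The hands form a 93-degree angle at 26.73 minutes past 8:00.

Final answer: 26.73 minutes past 8:00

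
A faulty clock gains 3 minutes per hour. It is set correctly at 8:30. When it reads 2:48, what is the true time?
For every 60 true minutes, the faulty clock advances 63 minutes, so 1 faulty-clock minute corresponds to 60/63 true minutes.
From 8:30 to 2:48 on the faulty dial is 378 minutes.
True elapsed: 378 x 60/63 = 360 minutes = 6 hours.
True time: 8:30 + 6 hours = 2:30.

Final answer: 2:30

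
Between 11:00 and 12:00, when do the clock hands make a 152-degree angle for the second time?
At t minutes past 11:00, the hour hand is at 30 x 11 + 0.5t degrees and the minute hand is at 6t degrees.
The smaller angle between them is 152 degrees when |30H - 5.5t| = 152 or |30H - 5.5t| = 208.
With H = 11, solve 30 x 11 - 5.5t = +/- target for each target:
  t = (30 x 11 - 152) / 5.5 = 32.36
  t = (30 x 11 + 152) / 5.5 = 87.64 (outside (0, 60))
  t = (30 x 11 - 208) / 5.5 = 22.18
  t = (30 x 11 + 208) / 5.5 = 97.82 (outside (0, 60))
Valid solutions in (0, 60): {22.18, 32.36} minutes.
The second occurrence is t = 32.36 minutes.
The hands form a 152-degree angle at 32.36 minutes past 11:00.

Final answer: 32.36 minutes past 11:00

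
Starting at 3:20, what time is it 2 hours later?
Starting time: 3:20
Adding 0 minutes to 20 minutes: 20 + 0 = 20 minutes
Adding 2 hours: 3 + 2 = 5
Final time: 5:20

Final answer: 5:20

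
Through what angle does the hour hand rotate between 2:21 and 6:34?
The hour hand moves 0.5 degrees per minute.
Time elapsed: 6:34 - 2:21 = 253 minutes
Angular displacement: 253 x 0.5 = 126.5 degrees

Final answer: 126.5 degrees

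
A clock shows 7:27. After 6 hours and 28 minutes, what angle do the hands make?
First find the time 6 hours and 28 minutes after 7:27.
Total minutes: 7 x 60 + 27 + 6 x 60 + 28 = 835.
835 mod 720 = 115 minutes = 1:55.
Now compute the angle at 1:55:
Hour hand: 1 x 30 + 55 x 0.5 = 57.5 degrees
Minute hand: 55 x 6 = 330 degrees
Difference: |57.5 - 330| = 272.5 degrees
Smaller angle: 360 - 272.5 = 87.5 degrees

Final answer: 87.5 degrees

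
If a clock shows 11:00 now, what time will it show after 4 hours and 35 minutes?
Starting time: 11:00
Adding 35 minutes to 0 minutes: 0 + 35 = 35 minutes
Adding 4 hours: 11 + 4 = 15 - 12 = 3
Final time: 3:35

Final answer: 3:35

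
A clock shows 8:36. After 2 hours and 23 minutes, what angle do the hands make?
First find the time 2 hours and 23 minutes after 8:36.
Total minutes: 8 x 60 + 36 + 2 x 60 + 23 = 659.
659 mod 720 = 659 minutes = 10:59.
Now compute the angle at 10:59:
Hour hand: 10 x 30 + 59 x 0.5 = 329.5 degrees
Minute hand: 59 x 6 = 354 degrees
Difference: |329.5 - 354| = 24.5 degrees
The angle is 24.5 degrees

Final answer: 24.5 degrees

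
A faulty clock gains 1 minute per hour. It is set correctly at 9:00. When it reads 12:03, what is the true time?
For every 60 true minutes, the faulty clock advances 61 minutes, so 1 faulty-clock minute corresponds to 60/61 true minutes.
From 9:00 to 12:03 on the faulty dial is 183 minutes.
True elapsed: 183 x 60/61 = 180 minutes = 3 hours.
True time: 9:00 + 3 hours = 12:00.

Final answer: 12:00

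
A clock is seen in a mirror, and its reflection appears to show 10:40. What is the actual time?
Reflection across the vertical (12-6) axis maps a hand at angle A degrees to (360 - A) degrees, which sends a reading of T minutes past 12:00 to (720 - T) minutes past 12:00.
Mirror reads 10:40 = 640 minutes past 12:00.
Actual time: (720 - 640) mod 720 = 80 minutes = 1:20.

Final answer: 1:20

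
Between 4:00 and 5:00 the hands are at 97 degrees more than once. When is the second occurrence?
At t minutes past 4:00, the hour hand is at 30 x 4 + 0.5t degrees and the minute hand is at 6t degrees.
The smaller angle between them is 97 degrees when |30H - 5.5t| = 97 or |30H - 5.5t| = 263.
With H = 4, solve 30 x 4 - 5.5t = +/- target for each target:
  t = (30 x 4 - 97) / 5.5 = 4.18
  t = (30 x 4 + 97) / 5.5 = 39.45
  t = (30 x 4 - 263) / 5.5 = -26 (outside (0, 60))
  t = (30 x 4 + 263) / 5.5 = 69.64 (outside (0, 60))
Valid solutions in (0, 60): {4.18, 39.45} minutes.
The second occurrence is t = 39.45 minutes.
The hands form a 97-degree angle at 39.45 minutes past 4:00.

Final answer: 39.45 minutes past 4:00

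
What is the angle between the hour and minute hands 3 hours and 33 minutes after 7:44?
First find the time 3 hours and 33 minutes after 7:44.
Total minutes: 7 x 60 + 44 + 3 x 60 + 33 = 677.
677 mod 720 = 677 minutes = 11:17.
Now compute the angle at 11:17:
Hour hand: 11 x 30 + 17 x 0.5 = 338.5 degrees
Minute hand: 17 x 6 = 102 degrees
Difference: |338.5 - 102| = 236.5 degrees
Smaller angle: 360 - 236.5 = 123.5 degrees

Final answer: 123.5 degrees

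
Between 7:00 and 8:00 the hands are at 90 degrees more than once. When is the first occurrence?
At t minutes past 7:00, the hour hand is at 30 x 7 + 0.5t degrees and the minute hand is at 6t degrees.
The smaller angle between them is 90 degrees when |30H - 5.5t| = 90 or |30H - 5.5t| = 270.
With H = 7, solve 30 x 7 - 5.5t = +/- target for each target:
  t = (30 x 7 - 90) / 5.5 = 21.82
  t = (30 x 7 + 90) / 5.5 = 54.55
  t = (30 x 7 - 270) / 5.5 = -10.91 (outside (0, 60))
  t = (30 x 7 + 270) / 5.5 = 87.27 (outside (0, 60))
Valid solutions in (0, 60): {21.82, 54.55} minutes.
The first occurrence is t = 21.82 minutes.
The hands form a 90-degree angle at 21.82 minutes past 7:00.

Final answer: 21.82 minutes past 7:00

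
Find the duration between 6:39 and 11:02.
From 6:39 to 11:02:
(11 x 60 + 2) - (6 x 60 + 39) = 662 - 399 = 263 minutes
= 4 hours and 23 minutes

Final answer: 4 hours and 23 minutes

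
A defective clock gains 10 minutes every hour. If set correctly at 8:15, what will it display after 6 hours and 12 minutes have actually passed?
For every 60 true minutes, the faulty clock advances 60 + 10 = 70 minutes.
True elapsed: 6 hours and 12 minutes = 372 minutes.
Faulty clock advances: 372 x 70/60 = 434 minutes (drift: 62 minutes ahead).
Shown time: 8:15 + 434 minutes = 3:29.

Final answer: 3:29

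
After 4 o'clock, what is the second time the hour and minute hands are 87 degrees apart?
At t minutes past 4:00, the hour hand is at 30 x 4 + 0.5t degrees and the minute hand is at 6t degrees.
The smaller angle between them is 87 degrees when |30H - 5.5t| = 87 or |30H - 5.5t| = 273.
With H = 4, solve 30 x 4 - 5.5t = +/- target for each target:
  t = (30 x 4 - 87) / 5.5 = 6
  t = (30 x 4 + 87) / 5.5 = 37.64
  t = (30 x 4 - 273) / 5.5 = -27.82 (outside (0, 60))
  t = (30 x 4 + 273) / 5.5 = 71.45 (outside (0, 60))
Valid solutions in (0, 60): {6, 37.64} minutes.
The second occurrence is t = 37.64 minutes.
The hands form a 87-degree angle at 37.64 minutes past 4:00.

Final answer: 37.64 minutes past 4:00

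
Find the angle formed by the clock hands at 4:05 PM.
Hour hand position: 4 x 30 + 5 x 0.5 = 122.5 degrees
Minute hand position: 5 x 6 = 30 degrees
Difference: |122.5 - 30| = 92.5 degrees
The angle between the hands is 92.5 degrees

Final answer: 92.5 degrees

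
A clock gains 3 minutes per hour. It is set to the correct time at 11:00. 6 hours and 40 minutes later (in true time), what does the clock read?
For every 60 true minutes, the faulty clock advances 60 + 3 = 63 minutes.
True elapsed: 6 hours and 40 minutes = 400 minutes.
Faulty clock advances: 400 x 63/60 = 420 minutes (drift: 20 minutes ahead).
Shown time: 11:00 + 420 minutes = 6:00.

Final answer: 6:00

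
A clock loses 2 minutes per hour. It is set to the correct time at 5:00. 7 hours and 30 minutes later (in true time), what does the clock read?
For every 60 true minutes, the faulty clock advances 60 - 2 = 58 minutes.
True elapsed: 7 hours and 30 minutes = 450 minutes.
Faulty clock advances: 450 x 58/60 = 435 minutes (drift: 15 minutes behind).
Shown time: 5:00 + 435 minutes = 12:15.

Final answer: 12:15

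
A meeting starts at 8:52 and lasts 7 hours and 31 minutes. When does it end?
Starting time: 8:52
Adding 31 minutes to 52 minutes: 52 + 31 = 83 minutes = 1 hour and 23 minutes
Adding 7 hours: 8 + 7 + 1 (carry) = 16 - 12 = 4
Final time: 4:23

Final answer: 4:23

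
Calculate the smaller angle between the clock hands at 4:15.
Hour hand position: 4 x 30 + 15 x 0.5 = 127.5 degrees
Minute hand position: 15 x 6 = 90 degrees
Difference: |127.5 - 90| = 37.5 degrees
The angle between the hands is 37.5 degrees

Final answer: 37.5 degrees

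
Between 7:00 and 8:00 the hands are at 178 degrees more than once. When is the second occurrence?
At t minutes past 7:00, the hour hand is at 30 x 7 + 0.5t degrees and the minute hand is at 6t degrees.
The smaller angle between them is 178 degrees when |30H - 5.5t| = 178 or |30H - 5.5t| = 182.
With H = 7, solve 30 x 7 - 5.5t = +/- target for each target:
  t = (30 x 7 - 178) / 5.5 = 5.82
  t = (30 x 7 + 178) / 5.5 = 70.55 (outside (0, 60))
  t = (30 x 7 - 182) / 5.5 = 5.09
  t = (30 x 7 + 182) / 5.5 = 71.27 (outside (0, 60))
Valid solutions in (0, 60): {5.09, 5.82} minutes.
The second occurrence is t = 5.82 minutes.
The hands form a 178-degree angle at 5.82 minutes past 7:00.

Final answer: 5.82 minutes past 7:00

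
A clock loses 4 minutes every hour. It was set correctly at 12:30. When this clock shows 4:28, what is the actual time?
For every 60 true minutes, the faulty clock advances 56 minutes, so 1 faulty-clock minute corresponds to 60/56 true minutes.
From 12:30 to 4:28 on the faulty dial is 238 minutes.
True elapsed: 238 x 60/56 = 255 minutes = 4 hours and 15 minutes.
True time: 12:30 + 4 hours and 15 minutes = 4:45.

Final answer: 4:45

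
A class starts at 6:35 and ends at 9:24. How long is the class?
From 6:35 to 9:24:
(9 x 60 + 24) - (6 x 60 + 35) = 564 - 395 = 169 minutes
= 2 hours and 49 minutes

Final answer: 2 hours and 49 minutes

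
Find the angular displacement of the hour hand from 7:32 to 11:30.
The hour hand moves 0.5 degrees per minute.
Time elapsed: 11:30 - 7:32 = 238 minutes
Angular displacement: 238 x 0.5 = 119 degrees

Final answer: 119 degrees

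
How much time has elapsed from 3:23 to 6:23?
From 3:23 to 6:23:
(6 x 60 + 23) - (3 x 60 + 23) = 383 - 203 = 180 minutes
= 3 hours

Final answer: 3 hours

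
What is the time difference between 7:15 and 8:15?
From 7:15 to 8:15:
(8 x 60 + 15) - (7 x 60 + 15) = 495 - 435 = 60 minutes
= 1 hour

Final answer: 1 hour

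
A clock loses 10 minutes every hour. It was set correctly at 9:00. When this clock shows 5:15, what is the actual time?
For every 60 true minutes, the faulty clock advances 50 minutes, so 1 faulty-clock minute corresponds to 60/50 true minutes.
From 9:00 to 5:15 on the faulty dial is 495 minutes.
True elapsed: 495 x 60/50 = 594 minutes = 9 hours and 54 minutes.
True time: 9:00 + 9 hours and 54 minutes = 6:54.

Final answer: 6:54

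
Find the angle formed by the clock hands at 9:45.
Hour hand position: 9 x 30 + 45 x 0.5 = 292.5 degrees
Minute hand position: 45 x 6 = 270 degrees
Difference: |292.5 - 270| = 22.5 degrees
The angle between the hands is 22.5 degrees

Final answer: 22.5 degrees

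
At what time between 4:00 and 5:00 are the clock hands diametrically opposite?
For hands to be 180 degrees apart: |30H - 5.5t| = 180
With H = 4: t = (30 x 4 + 180)/5.5 = 54.55 or t = (30 x 4 - 180)/5.5 = -10.91
First valid solution (0 < t < 60): t = 54.55 minutes
The hands are opposite at 54.55 minutes past 4:00.

Final answer: 54.55 minutes past 4:00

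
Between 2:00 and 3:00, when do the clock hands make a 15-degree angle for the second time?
At t minutes past 2:00, the hour hand is at 30 x 2 + 0.5t degrees and the minute hand is at 6t degrees.
The smaller angle between them is 15 degrees when |30H - 5.5t| = 15 or |30H - 5.5t| = 345.
With H = 2, solve 30 x 2 - 5.5t = +/- target for each target:
  t = (30 x 2 - 15) / 5.5 = 8.18
  t = (30 x 2 + 15) / 5.5 = 13.64
  t = (30 x 2 - 345) / 5.5 = -51.82 (outside (0, 60))
  t = (30 x 2 + 345) / 5.5 = 73.64 (outside (0, 60))
Valid solutions in (0, 60): {8.18, 13.64} minutes.
The second occurrence is t = 13.64 minutes.
The hands form a 15-degree angle at 13.64 minutes past 2:00.

Final answer: 13.64 minutes past 2:00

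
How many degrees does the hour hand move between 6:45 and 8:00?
The hour hand moves 0.5 degrees per minute.
Time elapsed: 8:00 - 6:45 = 75 minutes
Angular displacement: 75 x 0.5 = 37.5 degrees

Final answer: 37.5 degrees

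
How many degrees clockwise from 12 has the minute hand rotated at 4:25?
The minute hand moves 6 degrees per minute.
At 4:25: 25 x 6 = 150 degrees

Final answer: 150 degrees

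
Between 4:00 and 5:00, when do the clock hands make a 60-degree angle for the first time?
At t minutes past 4:00, the hour hand is at 30 x 4 + 0.5t degrees and the minute hand is at 6t degrees.
The smaller angle between them is 60 degrees when |30H - 5.5t| = 60 or |30H - 5.5t| = 300.
With H = 4, solve 30 x 4 - 5.5t = +/- target for each target:
  t = (30 x 4 - 60) / 5.5 = 10.91
  t = (30 x 4 + 60) / 5.5 = 32.73
  t = (30 x 4 - 300) / 5.5 = -32.73 (outside (0, 60))
  t = (30 x 4 + 300) / 5.5 = 76.36 (outside (0, 60))
Valid solutions in (0, 60): {10.91, 32.73} minutes.
The first occurrence is t = 10.91 minutes.
The hands form a 60-degree angle at 10.91 minutes past 4:00.

Final answer: 10.91 minutes past 4:00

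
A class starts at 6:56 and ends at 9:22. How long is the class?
From 6:56 to 9:22:
(9 x 60 + 22) - (6 x 60 + 56) = 562 - 416 = 146 minutes
= 2 hours and 26 minutes

Final answer: 2 hours and 26 minutes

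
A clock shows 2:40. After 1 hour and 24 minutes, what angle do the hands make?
First find the time 1 hour and 24 minutes after 2:40.
Total minutes: 2 x 60 + 40 + 1 x 60 + 24 = 244.
244 mod 720 = 244 minutes = 4:04.
Now compute the angle at 4:04:
Hour hand: 4 x 30 + 4 x 0.5 = 122 degrees
Minute hand: 4 x 6 = 24 degrees
Difference: |122 - 24| = 98 degrees
The angle is 98 degrees

Final answer: 98 degrees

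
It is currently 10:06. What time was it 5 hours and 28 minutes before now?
Starting time: 10:06 = 606 total minutes past 12:00
Subtracting: 5 hours and 28 minutes = 328 minutes
606 - 328 = 278 minutes
= 4 hours and 38 minutes past 12:00 = 4:38

Final answer: 4:38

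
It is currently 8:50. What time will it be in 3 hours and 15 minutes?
Starting time: 8:50
Adding 15 minutes to 50 minutes: 50 + 15 = 65 minutes = 1 hour and 5 minutes
Adding 3 hours: 8 + 3 + 1 (carry) = 12
Final time: 12:05

Final answer: 12:05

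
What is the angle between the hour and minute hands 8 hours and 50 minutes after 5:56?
First find the time 8 hours and 50 minutes after 5:56.
Total minutes: 5 x 60 + 56 + 8 x 60 + 50 = 886.
886 mod 720 = 166 minutes = 2:46.
Now compute the angle at 2:46:
Hour hand: 2 x 30 + 46 x 0.5 = 83 degrees
Minute hand: 46 x 6 = 276 degrees
Difference: |83 - 276| = 193 degrees
Smaller angle: 360 - 193 = 167 degrees

Final answer: 167 degrees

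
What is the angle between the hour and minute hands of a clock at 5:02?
Hour hand position: 5 x 30 + 2 x 0.5 = 151 degrees
Minute hand position: 2 x 6 = 12 degrees
Difference: |151 - 12| = 139 degrees
The angle between the hands is 139 degrees

Final answer: 139 degrees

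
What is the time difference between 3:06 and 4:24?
From 3:06 to 4:24:
(4 x 60 + 24) - (3 x 60 + 6) = 264 - 186 = 78 minutes
= 1 hour and 18 minutes

Final answer: 1 hour and 18 minutes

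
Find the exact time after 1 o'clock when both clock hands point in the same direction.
The minute hand gains 5.5 degrees per minute on the hour hand.
At 1:00, the hour hand is at 30 degrees and the minute hand is at 0 degrees.
The gap is 30 degrees. Time to close: 30/5.5 = 60 x 1/11 = 5.45 minutes.
The hands overlap at 5.45 minutes past 1:00.

Final answer: 5.45 minutes past 1:00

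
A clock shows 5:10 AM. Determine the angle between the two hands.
Hour hand position: 5 x 30 + 10 x 0.5 = 155 degrees
Minute hand position: 10 x 6 = 60 degrees
Difference: |155 - 60| = 95 degrees
The angle between the hands is 95 degrees

Final answer: 95 degrees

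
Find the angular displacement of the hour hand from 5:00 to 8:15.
The hour hand moves 0.5 degrees per minute.
Time elapsed: 8:15 - 5:00 = 195 minutes
Angular displacement: 195 x 0.5 = 97.5 degrees

Final answer: 97.5 degrees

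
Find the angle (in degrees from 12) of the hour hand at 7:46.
The hour hand moves 30 degrees per hour and 0.5 degrees per minute.
At 7:46: (7) x 30 + 46 x 0.5 = 210 + 23 = 233 degrees

Final answer: 233 degrees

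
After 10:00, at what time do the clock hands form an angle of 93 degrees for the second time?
At t minutes past 10:00, the hour hand is at 30 x 10 + 0.5t degrees and the minute hand is at 6t degrees.
The smaller angle between them is 93 degrees when |30H - 5.5t| = 93 or |30H - 5.5t| = 267.
With H = 10, solve 30 x 10 - 5.5t = +/- target for each target:
  t = (30 x 10 - 93) / 5.5 = 37.64
  t = (30 x 10 + 93) / 5.5 = 71.45 (outside (0, 60))
  t = (30 x 10 - 267) / 5.5 = 6
  t = (30 x 10 + 267) / 5.5 = 103.09 (outside (0, 60))
Valid solutions in (0, 60): {6, 37.64} minutes.
The second occurrence is t = 37.64 minutes.
The hands form a 93-degree angle at 37.64 minutes past 10:00.

Final answer: 37.64 minutes past 10:00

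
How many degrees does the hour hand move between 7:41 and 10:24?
The hour hand moves 0.5 degrees per minute.
Time elapsed: 10:24 - 7:41 = 163 minutes
Angular displacement: 163 x 0.5 = 81.5 degrees

Final answer: 81.5 degrees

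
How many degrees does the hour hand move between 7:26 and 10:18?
The hour hand moves 0.5 degrees per minute.
Time elapsed: 10:18 - 7:26 = 172 minutes
Angular displacement: 172 x 0.5 = 86 degrees

Final answer: 86 degrees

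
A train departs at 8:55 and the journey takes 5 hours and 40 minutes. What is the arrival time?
Starting time: 8:55
Adding 40 minutes to 55 minutes: 55 + 40 = 95 minutes = 1 hour and 35 minutes
Adding 5 hours: 8 + 5 + 1 (carry) = 14 - 12 = 2
Final time: 2:35

Final answer: 2:35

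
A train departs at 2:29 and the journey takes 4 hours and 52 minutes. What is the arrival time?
Starting time: 2:29
Adding 52 minutes to 29 minutes: 29 + 52 = 81 minutes = 1 hour and 21 minutes
Adding 4 hours: 2 + 4 + 1 (carry) = 7
Final time: 7:21

Final answer: 7:21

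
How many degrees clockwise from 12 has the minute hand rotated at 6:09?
The minute hand moves 6 degrees per minute.
At 6:09: 9 x 6 = 54 degrees

Final answer: 54 degrees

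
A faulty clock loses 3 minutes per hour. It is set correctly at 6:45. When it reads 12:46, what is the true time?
For every 60 true minutes, the faulty clock advances 57 minutes, so 1 faulty-clock minute corresponds to 60/57 true minutes.
From 6:45 to 12:46 on the faulty dial is 361 minutes.
True elapsed: 361 x 60/57 = 380 minutes = 6 hours and 20 minutes.
True time: 6:45 + 6 hours and 20 minutes = 1:05.

Final answer: 1:05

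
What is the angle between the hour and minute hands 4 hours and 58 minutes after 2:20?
First find the time 4 hours and 58 minutes after 2:20.
Total minutes: 2 x 60 + 20 + 4 x 60 + 58 = 438.
438 mod 720 = 438 minutes = 7:18.
Now compute the angle at 7:18:
Hour hand: 7 x 30 + 18 x 0.5 = 219 degrees
Minute hand: 18 x 6 = 108 degrees
Difference: |219 - 108| = 111 degrees
The angle is 111 degrees

Final answer: 111 degrees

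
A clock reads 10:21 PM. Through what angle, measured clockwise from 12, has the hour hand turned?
The hour hand moves 30 degrees per hour and 0.5 degrees per minute.
At 10:21: (10) x 30 + 21 x 0.5 = 300 + 10.5 = 310.5 degrees

Final answer: 310.5 degrees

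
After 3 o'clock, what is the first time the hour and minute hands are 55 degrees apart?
At t minutes past 3:00, the hour hand is at 30 x 3 + 0.5t degrees and the minute hand is at 6t degrees.
The smaller angle between them is 55 degrees when |30H - 5.5t| = 55 or |30H - 5.5t| = 305.
With H = 3, solve 30 x 3 - 5.5t = +/- target for each target:
  t = (30 x 3 - 55) / 5.5 = 6.36
  t = (30 x 3 + 55) / 5.5 = 26.36
  t = (30 x 3 - 305) / 5.5 = -39.09 (outside (0, 60))
  t = (30 x 3 + 305) / 5.5 = 71.82 (outside (0, 60))
Valid solutions in (0, 60): {6.36, 26.36} minutes.
The first occurrence is t = 6.36 minutes.
The hands form a 55-degree angle at 6.36 minutes past 3:00.

Final answer: 6.36 minutes past 3:00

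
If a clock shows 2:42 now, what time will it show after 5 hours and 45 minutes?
Starting time: 2:42
Adding 45 minutes to 42 minutes: 42 + 45 = 87 minutes = 1 hour and 27 minutes
Adding 5 hours: 2 + 5 + 1 (carry) = 8
Final time: 8:27

Final answer: 8:27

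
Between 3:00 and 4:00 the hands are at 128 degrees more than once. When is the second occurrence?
At t minutes past 3:00, the hour hand is at 30 x 3 + 0.5t degrees and the minute hand is at 6t degrees.
The smaller angle between them is 128 degrees when |30H - 5.5t| = 128 or |30H - 5.5t| = 232.
With H = 3, solve 30 x 3 - 5.5t = +/- target for each target:
  t = (30 x 3 - 128) / 5.5 = -6.91 (outside (0, 60))
  t = (30 x 3 + 128) / 5.5 = 39.64
  t = (30 x 3 - 232) / 5.5 = -25.82 (outside (0, 60))
  t = (30 x 3 + 232) / 5.5 = 58.55
Valid solutions in (0, 60): {39.64, 58.55} minutes.
The second occurrence is t = 58.55 minutes.
The hands form a 128-degree angle at 58.55 minutes past 3:00.

Final answer: 58.55 minutes past 3:00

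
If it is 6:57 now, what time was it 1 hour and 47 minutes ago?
Starting time: 6:57 = 417 total minutes past 12:00
Subtracting: 1 hour and 47 minutes = 107 minutes
417 - 107 = 310 minutes
= 5 hours and 10 minutes past 12:00 = 5:10

Final answer: 5:10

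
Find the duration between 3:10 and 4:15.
From 3:10 to 4:15:
(4 x 60 + 15) - (3 x 60 + 10) = 255 - 190 = 65 minutes
= 1 hour and 5 minutes

Final answer: 1 hour and 5 minutes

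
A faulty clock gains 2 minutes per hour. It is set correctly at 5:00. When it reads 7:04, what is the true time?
For every 60 true minutes, the faulty clock advances 62 minutes, so 1 faulty-clock minute corresponds to 60/62 true minutes.
From 5:00 to 7:04 on the faulty dial is 124 minutes.
True elapsed: 124 x 60/62 = 120 minutes = 2 hours.
True time: 5:00 + 2 hours = 7:00.

Final answer: 7:00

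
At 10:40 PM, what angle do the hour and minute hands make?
Hour hand position: 10 x 30 + 40 x 0.5 = 320 degrees
Minute hand position: 40 x 6 = 240 degrees
Difference: |320 - 240| = 80 degrees
The angle between the hands is 80 degrees

Final answer: 80 degrees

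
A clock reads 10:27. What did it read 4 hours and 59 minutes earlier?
Starting time: 10:27 = 627 total minutes past 12:00
Subtracting: 4 hours and 59 minutes = 299 minutes
627 - 299 = 328 minutes
= 5 hours and 28 minutes past 12:00 = 5:28

Final answer: 5:28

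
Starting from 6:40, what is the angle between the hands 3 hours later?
First find the time 3 hours after 6:40.
Total minutes: 6 x 60 + 40 + 3 x 60 + 0 = 580.
580 mod 720 = 580 minutes = 9:40.
Now compute the angle at 9:40:
Hour hand: 9 x 30 + 40 x 0.5 = 290 degrees
Minute hand: 40 x 6 = 240 degrees
Difference: |290 - 240| = 50 degrees
The angle is 50 degrees

Final answer: 50 degrees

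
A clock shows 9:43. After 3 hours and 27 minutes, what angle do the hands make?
First find the time 3 hours and 27 minutes after 9:43.
Total minutes: 9 x 60 + 43 + 3 x 60 + 27 = 790.
790 mod 720 = 70 minutes = 1:10.
Now compute the angle at 1:10:
Hour hand: 1 x 30 + 10 x 0.5 = 35 degrees
Minute hand: 10 x 6 = 60 degrees
Difference: |35 - 60| = 25 degrees
The angle is 25 degrees

Final answer: 25 degrees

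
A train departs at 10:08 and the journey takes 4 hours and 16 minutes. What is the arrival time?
Starting time: 10:08
Adding 16 minutes to 8 minutes: 8 + 16 = 24 minutes
Adding 4 hours: 10 + 4 = 14 - 12 = 2
Final time: 2:24

Final answer: 2:24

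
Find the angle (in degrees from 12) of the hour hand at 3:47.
The hour hand moves 30 degrees per hour and 0.5 degrees per minute.
At 3:47: (3) x 30 + 47 x 0.5 = 90 + 23.5 = 113.5 degrees

Final answer: 113.5 degrees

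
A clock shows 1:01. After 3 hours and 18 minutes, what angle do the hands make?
First find the time 3 hours and 18 minutes after 1:01.
Total minutes: 1 x 60 + 1 + 3 x 60 + 18 = 259.
259 mod 720 = 259 minutes = 4:19.
Now compute the angle at 4:19:
Hour hand: 4 x 30 + 19 x 0.5 = 129.5 degrees
Minute hand: 19 x 6 = 114 degrees
Difference: |129.5 - 114| = 15.5 degrees
The angle is 15.5 degrees

Final answer: 15.5 degrees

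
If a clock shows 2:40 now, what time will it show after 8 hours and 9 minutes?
Starting time: 2:40
Adding 9 minutes to 40 minutes: 40 + 9 = 49 minutes
Adding 8 hours: 2 + 8 = 10
Final time: 10:49

Final answer: 10:49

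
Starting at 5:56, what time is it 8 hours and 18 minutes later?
Starting time: 5:56
Adding 18 minutes to 56 minutes: 56 + 18 = 74 minutes = 1 hour and 14 minutes
Adding 8 hours: 5 + 8 + 1 (carry) = 14 - 12 = 2
Final time: 2:14

Final answer: 2:14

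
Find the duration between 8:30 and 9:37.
From 8:30 to 9:37:
(9 x 60 + 37) - (8 x 60 + 30) = 577 - 510 = 67 minutes
= 1 hour and 7 minutes

Final answer: 1 hour and 7 minutes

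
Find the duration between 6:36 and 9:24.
From 6:36 to 9:24:
(9 x 60 + 24) - (6 x 60 + 36) = 564 - 396 = 168 minutes
= 2 hours and 48 minutes

Final answer: 2 hours and 48 minutes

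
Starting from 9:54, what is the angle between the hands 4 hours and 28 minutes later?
First find the time 4 hours and 28 minutes after 9:54.
Total minutes: 9 x 60 + 54 + 4 x 60 + 28 = 862.
862 mod 720 = 142 minutes = 2:22.
Now compute the angle at 2:22:
Hour hand: 2 x 30 + 22 x 0.5 = 71 degrees
Minute hand: 22 x 6 = 132 degrees
Difference: |71 - 132| = 61 degrees
The angle is 61 degrees

Final answer: 61 degrees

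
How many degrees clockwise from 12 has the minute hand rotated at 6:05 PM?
The minute hand moves 6 degrees per minute.
At 6:05: 5 x 6 = 30 degrees

Final answer: 30 degrees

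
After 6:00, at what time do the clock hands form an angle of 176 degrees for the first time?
At t minutes past 6:00, the hour hand is at 30 x 6 + 0.5t degrees and the minute hand is at 6t degrees.
The smaller angle between them is 176 degrees when |30H - 5.5t| = 176 or |30H - 5.5t| = 184.
With H = 6, solve 30 x 6 - 5.5t = +/- target for each target:
  t = (30 x 6 - 176) / 5.5 = 0.73
  t = (30 x 6 + 176) / 5.5 = 64.73 (outside (0, 60))
  t = (30 x 6 - 184) / 5.5 = -0.73 (outside (0, 60))
  t = (30 x 6 + 184) / 5.5 = 66.18 (outside (0, 60))
Valid solutions in (0, 60): {0.73} minutes.
The first occurrence is t = 0.73 minutes.
The hands form a 176-degree angle at 0.73 minutes past 6:00.

Final answer: 0.73 minutes past 6:00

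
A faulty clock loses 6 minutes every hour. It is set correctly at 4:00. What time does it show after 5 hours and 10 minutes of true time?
For every 60 true minutes, the faulty clock advances 60 - 6 = 54 minutes.
True elapsed: 5 hours and 10 minutes = 310 minutes.
Faulty clock advances: 310 x 54/60 = 279 minutes (drift: 31 minutes behind).
Shown time: 4:00 + 279 minutes = 8:39.

Final answer: 8:39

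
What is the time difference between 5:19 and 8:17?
From 5:19 to 8:17:
(8 x 60 + 17) - (5 x 60 + 19) = 497 - 319 = 178 minutes
= 2 hours and 58 minutes

Final answer: 2 hours and 58 minutes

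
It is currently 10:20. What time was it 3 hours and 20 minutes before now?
Starting time: 10:20 = 620 total minutes past 12:00
Subtracting: 3 hours and 20 minutes = 200 minutes
620 - 200 = 420 minutes
= 7 hours past 12:00 = 7:00

Final answer: 7:00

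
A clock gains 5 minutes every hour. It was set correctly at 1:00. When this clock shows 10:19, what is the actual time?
For every 60 true minutes, the faulty clock advances 65 minutes, so 1 faulty-clock minute corresponds to 60/65 true minutes.
From 1:00 to 10:19 on the faulty dial is 559 minutes.
True elapsed: 559 x 60/65 = 516 minutes = 8 hours and 36 minutes.
True time: 1:00 + 8 hours and 36 minutes = 9:36.

Final answer: 9:36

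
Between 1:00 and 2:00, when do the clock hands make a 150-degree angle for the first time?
At t minutes past 1:00, the hour hand is at 30 x 1 + 0.5t degrees and the minute hand is at 6t degrees.
The smaller angle between them is 150 degrees when |30H - 5.5t| = 150 or |30H - 5.5t| = 210.
With H = 1, solve 30 x 1 - 5.5t = +/- target for each target:
  t = (30 x 1 - 150) / 5.5 = -21.82 (outside (0, 60))
  t = (30 x 1 + 150) / 5.5 = 32.73
  t = (30 x 1 - 210) / 5.5 = -32.73 (outside (0, 60))
  t = (30 x 1 + 210) / 5.5 = 43.64
Valid solutions in (0, 60): {32.73, 43.64} minutes.
The first occurrence is t = 32.73 minutes.
The hands form a 150-degree angle at 32.73 minutes past 1:00.

Final answer: 32.73 minutes past 1:00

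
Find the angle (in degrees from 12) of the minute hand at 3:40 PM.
The minute hand moves 6 degrees per minute.
At 3:40: 40 x 6 = 240 degrees

Final answer: 240 degrees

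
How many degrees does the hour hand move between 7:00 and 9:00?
The hour hand moves 0.5 degrees per minute.
Time elapsed: 9:00 - 7:00 = 120 minutes
Angular displacement: 120 x 0.5 = 60 degrees

Final answer: 60 degrees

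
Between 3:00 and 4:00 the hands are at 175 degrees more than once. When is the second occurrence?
At t minutes past 3:00, the hour hand is at 30 x 3 + 0.5t degrees and the minute hand is at 6t degrees.
The smaller angle between them is 175 degrees when |30H - 5.5t| = 175 or |30H - 5.5t| = 185.
With H = 3, solve 30 x 3 - 5.5t = +/- target for each target:
  t = (30 x 3 - 175) / 5.5 = -15.45 (outside (0, 60))
  t = (30 x 3 + 175) / 5.5 = 48.18
  t = (30 x 3 - 185) / 5.5 = -17.27 (outside (0, 60))
  t = (30 x 3 + 185) / 5.5 = 50
Valid solutions in (0, 60): {48.18, 50} minutes.
The second occurrence is t = 50 minutes.
The hands form a 175-degree angle at 50 minutes past 3:00.

Final answer: 50 minutes past 3:00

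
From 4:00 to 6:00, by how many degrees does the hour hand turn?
The hour hand moves 0.5 degrees per minute.
Time elapsed: 6:00 - 4:00 = 120 minutes
Angular displacement: 120 x 0.5 = 60 degrees

Final answer: 60 degrees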